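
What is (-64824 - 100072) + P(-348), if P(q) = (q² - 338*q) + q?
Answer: 73484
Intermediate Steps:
P(q) = q² - 337*q
(-64824 - 100072) + P(-348) = (-64824 - 100072) - 348*(-337 - 348) = -164896 - 348*(-685) = -164896 + 238380 = 73484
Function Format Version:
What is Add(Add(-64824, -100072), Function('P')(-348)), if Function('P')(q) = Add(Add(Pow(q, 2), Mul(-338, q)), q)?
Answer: 73484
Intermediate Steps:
Function('P')(q) = Add(Pow(q, 2), Mul(-337, q))
Add(Add(-64824, -100072), Function('P')(-348)) = Add(Add(-64824, -100072), Mul(-348, Add(-337, -348))) = Add(-164896, Mul(-348, -685)) = Add(-164896, 238380) = 73484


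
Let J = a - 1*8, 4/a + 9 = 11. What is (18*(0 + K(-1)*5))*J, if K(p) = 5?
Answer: -2700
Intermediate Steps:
a = 2 (a = 4/(-9 + 11) = 4/2 = 4*(½) = 2)
J = -6 (J = 2 - 1*8 = 2 - 8 = -6)
(18*(0 + K(-1)*5))*J = (18*(0 + 5*5))*(-6) = (18*(0 + 25))*(-6) = (18*25)*(-6) = 450*(-6) = -2700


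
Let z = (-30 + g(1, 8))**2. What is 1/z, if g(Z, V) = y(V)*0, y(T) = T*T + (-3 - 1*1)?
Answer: 1/900 ≈ 0.0011111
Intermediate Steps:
y(T) = -4 + T**2 (y(T) = T**2 + (-3 - 1) = T**2 - 4 = -4 + T**2)
g(Z, V) = 0 (g(Z, V) = (-4 + V**2)*0 = 0)
z = 900 (z = (-30 + 0)**2 = (-30)**2 = 900)
1/z = 1/900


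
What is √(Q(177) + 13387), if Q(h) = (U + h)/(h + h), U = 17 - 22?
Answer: √419416545/177 ≈ 115.70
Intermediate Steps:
U = -5
Q(h) = (-5 + h)/(2*h) (Q(h) = (-5 + h)/(h + h) = (-5 + h)/((2*h)) = (-5 + h)*(1/(2*h)) = (-5 + h)/(2*h))
√(Q(177) + 13387) = √((½)*(-5 + 177)/177 + 13387) = √((½)*(1/177)*172 + 13387) = √(86/177 + 13387) = √(2369585/177) = √419416545/177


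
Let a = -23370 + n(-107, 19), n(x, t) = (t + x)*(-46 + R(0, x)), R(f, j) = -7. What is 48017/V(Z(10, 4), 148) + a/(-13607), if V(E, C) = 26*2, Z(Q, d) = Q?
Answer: 654340031/707564 ≈ 924.78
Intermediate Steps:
n(x, t) = -53*t - 53*x (n(x, t) = (t + x)*(-46 - 7) = (t + x)*(-53) = -53*t - 53*x)
V(E, C) = 52
a = -18706 (a = -23370 + (-53*19 - 53*(-107)) = -23370 + (-1007 + 5671) = -23370 + 4664 = -18706)
48017/V(Z(10, 4), 148) + a/(-13607) = 48017/52 - 18706/(-13607) = 48017*(1/52) - 18706*(-1/13607) = 48017/52 + 18706/13607 = 654340031/707564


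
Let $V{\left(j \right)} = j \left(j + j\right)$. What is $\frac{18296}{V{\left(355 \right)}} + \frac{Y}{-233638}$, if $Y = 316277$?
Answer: $- \frac{37721488501}{29444228950} \approx -1.2811$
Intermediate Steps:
$V{\left(j \right)} = 2 j^{2}$ ($V{\left(j \right)} = j 2 j = 2 j^{2}$)
$\frac{18296}{V{\left(355 \right)}} + \frac{Y}{-233638} = \frac{18296}{2 \cdot 355^{2}} + \frac{316277}{-233638} = \frac{18296}{2 \cdot 126025} + 316277 \left(- \frac{1}{233638}\right) = \frac{18296}{252050} - \frac{316277}{233638} = 18296 \cdot \frac{1}{252050} - \frac{316277}{233638} = \frac{9148}{126025} - \frac{316277}{233638} = - \frac{37721488501}{29444228950}$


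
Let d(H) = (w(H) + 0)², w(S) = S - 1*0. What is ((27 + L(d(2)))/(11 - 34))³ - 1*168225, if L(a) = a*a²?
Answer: -2047547146/12167 ≈ -1.6829e+5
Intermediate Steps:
w(S) = S (w(S) = S + 0 = S)
d(H) = H² (d(H) = (H + 0)² = H²)
L(a) = a³
((27 + L(d(2)))/(11 - 34))³ - 1*168225 = ((27 + (2²)³)/(11 - 34))³ - 1*168225 = ((27 + 4³)/(-23))³ - 168225 = ((27 + 64)*(-1/23))³ - 168225 = (91*(-1/23))³ - 168225 = (-91/23)³ - 168225 = -753571/12167 - 168225 = -2047547146/12167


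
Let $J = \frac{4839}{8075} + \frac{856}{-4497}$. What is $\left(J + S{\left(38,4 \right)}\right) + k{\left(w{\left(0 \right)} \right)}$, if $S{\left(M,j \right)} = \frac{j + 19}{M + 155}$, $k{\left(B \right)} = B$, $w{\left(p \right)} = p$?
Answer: $\frac{3701020444}{7008462075} \approx 0.52808$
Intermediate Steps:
$J = \frac{14848783}{36313275}$ ($J = 4839 \cdot \frac{1}{8075} + 856 \left(- \frac{1}{4497}\right) = \frac{4839}{8075} - \frac{856}{4497} = \frac{14848783}{36313275} \approx 0.40891$)
$S{\left(M,j \right)} = \frac{19 + j}{155 + M}$
$\left(J + S{\left(38,4 \right)}\right) + k{\left(w{\left(0 \right)} \right)} = \left(\frac{14848783}{36313275} + \frac{19 + 4}{155 + 38}\right) + 0 = \left(\frac{14848783}{36313275} + \frac{1}{193} \cdot 23\right) + 0 = \left(\frac{14848783}{36313275} + \frac{23}{193}\right) + 0 = \frac{3701020444}{7008462075} + 0 = \frac{3701020444}{7008462075}$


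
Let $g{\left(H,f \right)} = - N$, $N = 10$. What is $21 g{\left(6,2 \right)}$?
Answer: $-210$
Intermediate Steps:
$g{\left(H,f \right)} = -10$ ($g{\left(H,f \right)} = \left(-1\right) 10 = -10$)
$21 g{\left(6,2 \right)} = 21 \left(-10\right) = -210$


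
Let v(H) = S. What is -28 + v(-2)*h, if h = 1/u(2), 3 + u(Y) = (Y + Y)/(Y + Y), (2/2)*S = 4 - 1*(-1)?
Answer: -61/2 ≈ -30.500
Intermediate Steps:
S = 5 (S = 4 - 1*(-1) = 4 + 1 = 5)
v(H) = 5
u(Y) = -2 (u(Y) = -3 + (Y + Y)/(Y + Y) = -3 + (2*Y)/((2*Y)) = -3 + (2*Y)*(1/(2*Y)) = -3 + 1 = -2)
h = -½ (h = 1/(-2) = -½ ≈ -0.50000)
-28 + v(-2)*h = -28 + 5*(-½) = -28 - 5/2 = -61/2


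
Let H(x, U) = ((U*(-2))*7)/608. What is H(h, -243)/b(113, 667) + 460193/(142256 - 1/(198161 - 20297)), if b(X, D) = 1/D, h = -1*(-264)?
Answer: 28731948118329369/7691875239632 ≈ 3735.4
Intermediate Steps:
h = 264
H(x, U) = -7*U/304 (H(x, U) = (-2*U*7)*(1/608) = -14*U*(1/608) = -7*U/304)
H(h, -243)/b(113, 667) + 460193/(142256 - 1/(198161 - 20297)) = (-7/304*(-243))/(1/667) + 460193/(142256 - 1/(198161 - 20297)) = 1701/(304*(1/667)) + 460193/(142256 - 1/177864) = (1701/304)*667 + 460193/(142256 - 1*1/177864) = 1134567/304 + 460193/(142256 - 1/177864) = 1134567/304 + 460193/(25302221183/177864) = 1134567/304 + 460193*(177864/25302221183) = 1134567/304 + 81851767752/25302221183 = 28731948118329369/7691875239632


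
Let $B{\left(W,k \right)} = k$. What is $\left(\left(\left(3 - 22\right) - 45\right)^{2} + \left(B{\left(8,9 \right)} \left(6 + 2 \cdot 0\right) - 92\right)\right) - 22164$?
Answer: $-18106$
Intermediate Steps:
$\left(\left(\left(3 - 22\right) - 45\right)^{2} + \left(B{\left(8,9 \right)} \left(6 + 2 \cdot 0\right) - 92\right)\right) - 22164 = \left(\left(\left(3 - 22\right) - 45\right)^{2} - \left(92 - 9 \left(6 + 2 \cdot 0\right)\right)\right) - 22164 = \left(\left(-19 - 45\right)^{2} - \left(92 - 9 \left(6 + 0\right)\right)\right) - 22164 = \left(\left(-64\right)^{2} + \left(9 \cdot 6 - 92\right)\right) - 22164 = \left(4096 + \left(54 - 92\right)\right) - 22164 = \left(4096 - 38\right) - 22164 = 4058 - 22164 = -18106$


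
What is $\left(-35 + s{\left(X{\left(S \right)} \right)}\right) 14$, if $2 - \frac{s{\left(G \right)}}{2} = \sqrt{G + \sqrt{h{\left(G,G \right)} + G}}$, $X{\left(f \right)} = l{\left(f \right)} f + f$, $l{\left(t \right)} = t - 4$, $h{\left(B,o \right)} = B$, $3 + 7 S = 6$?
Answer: $-434 - 4 \sqrt{-54 + 42 i \sqrt{3}} \approx -451.11 - 34.012 i$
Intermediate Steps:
$S = \frac{3}{7}$ ($S = - \frac{3}{7} + \frac{1}{7} \cdot 6 = - \frac{3}{7} + \frac{6}{7} = \frac{3}{7} \approx 0.42857$)
$l{\left(t \right)} = -4 + t$
$X{\left(f \right)} = f + f \left(-4 + f\right)$ ($X{\left(f \right)} = \left(-4 + f\right) f + f = f \left(-4 + f\right) + f = f + f \left(-4 + f\right)$)
$s{\left(G \right)} = 4 - 2 \sqrt{G + \sqrt{2} \sqrt{G}}$ ($s{\left(G \right)} = 4 - 2 \sqrt{G + \sqrt{G + G}} = 4 - 2 \sqrt{G + \sqrt{2 G}} = 4 - 2 \sqrt{G + \sqrt{2} \sqrt{G}}$)
$\left(-35 + s{\left(X{\left(S \right)} \right)}\right) 14 = \left(-35 + \left(4 - 2 \sqrt{\frac{3 \left(-3 + \frac{3}{7}\right)}{7} + \sqrt{2} \sqrt{\frac{3 \left(-3 + \frac{3}{7}\right)}{7}}}\right)\right) 14 = \left(-35 + \left(4 - 2 \sqrt{\frac{3}{7} \left(- \frac{18}{7}\right) + \sqrt{2} \sqrt{\frac{3}{7} \left(- \frac{18}{7}\right)}}\right)\right) 14 = \left(-35 + \left(4 - 2 \sqrt{- \frac{54}{49} + \sqrt{2} \sqrt{- \frac{54}{49}}}\right)\right) 14 = \left(-35 + \left(4 - 2 \sqrt{- \frac{54}{49} + \sqrt{2} \frac{3 i \sqrt{6}}{7}}\right)\right) 14 = \left(-35 + \left(4 - 2 \sqrt{- \frac{54}{49} + \frac{6 i \sqrt{3}}{7}}\right)\right) 14 = \left(-31 - 2 \sqrt{- \frac{54}{49} + \frac{6 i \sqrt{3}}{7}}\right) 14 = -434 - 28 \sqrt{- \frac{54}{49} + \frac{6 i \sqrt{3}}{7}}$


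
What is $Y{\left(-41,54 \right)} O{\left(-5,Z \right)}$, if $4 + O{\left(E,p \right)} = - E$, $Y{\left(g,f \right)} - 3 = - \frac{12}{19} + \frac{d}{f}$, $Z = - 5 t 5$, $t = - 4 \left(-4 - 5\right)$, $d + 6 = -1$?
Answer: $\frac{2297}{1026} \approx 2.2388$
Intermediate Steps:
$d = -7$ ($d = -6 - 1 = -7$)
$t = 36$ ($t = \left(-4\right) \left(-9\right) = 36$)
$Z = -900$ ($Z = \left(-5\right) 36 \cdot 5 = \left(-180\right) 5 = -900$)
$Y{\left(g,f \right)} = \frac{45}{19} - \frac{7}{f}$ ($Y{\left(g,f \right)} = 3 - \left(\frac{12}{19} + \frac{7}{f}\right) = \frac{45}{19} - \frac{7}{f}$)
$O{\left(E,p \right)} = -4 - E$
$Y{\left(-41,54 \right)} O{\left(-5,Z \right)} = \left(\frac{45}{19} - \frac{7}{54}\right) \left(-4 - -5\right) = \left(\frac{45}{19} - \frac{7}{54}\right) \left(-4 + 5\right) = \left(\frac{45}{19} - \frac{7}{54}\right) 1 = \frac{2297}{1026} \cdot 1 = \frac{2297}{1026}$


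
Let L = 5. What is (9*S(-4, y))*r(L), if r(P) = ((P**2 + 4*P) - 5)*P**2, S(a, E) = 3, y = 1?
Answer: 27000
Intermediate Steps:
r(P) = P**2*(-5 + P**2 + 4*P) (r(P) = (-5 + P**2 + 4*P)*P**2 = P**2*(-5 + P**2 + 4*P))
(9*S(-4, y))*r(L) = (9*3)*(5**2*(-5 + 5**2 + 4*5)) = 27*(25*(-5 + 25 + 20)) = 27*(25*40) = 27*1000 = 27000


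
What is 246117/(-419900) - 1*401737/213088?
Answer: -55283486399/22368912800 ≈ -2.4714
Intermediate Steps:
246117/(-419900) - 1*401737/213088 = 246117*(-1/419900) - 401737*1/213088 = -246117/419900 - 401737/213088 = -55283486399/22368912800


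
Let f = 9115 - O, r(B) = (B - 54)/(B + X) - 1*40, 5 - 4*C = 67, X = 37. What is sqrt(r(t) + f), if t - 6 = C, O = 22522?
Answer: 8*I*sqrt(635690)/55 ≈ 115.97*I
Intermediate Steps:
C = -31/2 (C = 5/4 - 1/4*67 = 5/4 - 67/4 = -31/2 ≈ -15.500)
t = -19/2 (t = 6 - 31/2 = -19/2 ≈ -9.5000)
r(B) = -40 + (-54 + B)/(37 + B) (r(B) = (B - 54)/(B + 37) - 1*40 = (-54 + B)/(37 + B) - 40 = -40 + (-54 + B)/(37 + B))
f = -13407 (f = 9115 - 1*22522 = 9115 - 22522 = -13407)
sqrt(r(t) + f) = sqrt(13*(-118 - 3*(-19/2))/(37 - 19/2) - 13407) = sqrt(13*(-118 + 57/2)/(55/2) - 13407) = sqrt(13*(2/55)*(-179/2) - 13407) = sqrt(-2327/55 - 13407) = sqrt(-739712/55) = 8*I*sqrt(635690)/55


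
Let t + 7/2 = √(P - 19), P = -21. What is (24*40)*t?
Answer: -3360 + 1920*I*√10 ≈ -3360.0 + 6071.6*I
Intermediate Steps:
t = -7/2 + 2*I*√10 (t = -7/2 + √(-21 - 19) = -7/2 + √(-40) = -7/2 + 2*I*√10 ≈ -3.5 + 6.3246*I)
(24*40)*t = (24*40)*(-7/2 + 2*I*√10) = 960*(-7/2 + 2*I*√10) = -3360 + 1920*I*√10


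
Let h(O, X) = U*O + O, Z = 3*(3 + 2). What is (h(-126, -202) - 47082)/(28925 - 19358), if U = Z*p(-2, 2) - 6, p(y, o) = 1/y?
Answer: -15169/3189 ≈ -4.7567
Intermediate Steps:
Z = 15 (Z = 3*5 = 15)
U = -27/2 (U = 15/(-2) - 6 = 15*(-1/2) - 6 = -15/2 - 6 = -27/2 ≈ -13.500)
h(O, X) = -25*O/2 (h(O, X) = -27*O/2 + O = -25*O/2)
(h(-126, -202) - 47082)/(28925 - 19358) = (-25/2*(-126) - 47082)/(28925 - 19358) = (1575 - 47082)/9567 = -45507*1/9567 = -15169/3189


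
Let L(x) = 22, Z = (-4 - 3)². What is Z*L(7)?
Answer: 1078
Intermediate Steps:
Z = 49 (Z = (-7)² = 49)
Z*L(7) = 49*22 = 1078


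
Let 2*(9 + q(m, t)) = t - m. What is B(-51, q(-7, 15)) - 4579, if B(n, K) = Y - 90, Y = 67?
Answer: -4602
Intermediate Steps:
q(m, t) = -9 + t/2 - m/2 (q(m, t) = -9 + (t - m)/2 = -9 + (t/2 - m/2) = -9 + t/2 - m/2)
B(n, K) = -23 (B(n, K) = 67 - 90 = -23)
B(-51, q(-7, 15)) - 4579 = -23 - 4579 = -4602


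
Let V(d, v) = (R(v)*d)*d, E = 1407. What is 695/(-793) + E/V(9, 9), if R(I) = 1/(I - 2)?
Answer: 2584654/21411 ≈ 120.72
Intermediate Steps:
R(I) = 1/(-2 + I)
V(d, v) = d²/(-2 + v) (V(d, v) = (d/(-2 + v))*d = d²/(-2 + v))
695/(-793) + E/V(9, 9) = 695/(-793) + 1407/((9²/(-2 + 9))) = 695*(-1/793) + 1407/((81/7)) = -695/793 + 1407/((81*(⅐))) = -695/793 + 1407/(81/7) = -695/793 + 1407*(7/81) = -695/793 + 3283/27 = 2584654/21411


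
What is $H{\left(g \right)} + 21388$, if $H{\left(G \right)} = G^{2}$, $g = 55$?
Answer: $24413$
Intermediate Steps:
$H{\left(g \right)} + 21388 = 55^{2} + 21388 = 3025 + 21388 = 24413$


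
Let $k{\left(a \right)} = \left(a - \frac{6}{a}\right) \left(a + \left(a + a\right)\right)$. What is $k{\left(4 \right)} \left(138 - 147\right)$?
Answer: $-270$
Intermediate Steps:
$k{\left(a \right)} = 3 a \left(a - \frac{6}{a}\right)$ ($k{\left(a \right)} = \left(a - \frac{6}{a}\right) \left(a + 2 a\right) = \left(a - \frac{6}{a}\right) 3 a = 3 a \left(a - \frac{6}{a}\right)$)
$k{\left(4 \right)} \left(138 - 147\right) = \left(-18 + 3 \cdot 4^{2}\right) \left(138 - 147\right) = \left(-18 + 3 \cdot 16\right) \left(-9\right) = \left(-18 + 48\right) \left(-9\right) = 30 \left(-9\right) = -270$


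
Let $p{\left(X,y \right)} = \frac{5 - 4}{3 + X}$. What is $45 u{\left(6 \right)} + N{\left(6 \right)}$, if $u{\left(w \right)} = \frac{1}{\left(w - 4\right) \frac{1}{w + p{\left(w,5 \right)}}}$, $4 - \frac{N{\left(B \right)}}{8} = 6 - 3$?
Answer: $\frac{291}{2} \approx 145.5$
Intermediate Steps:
$p{\left(X,y \right)} = \frac{1}{3 + X}$ ($p{\left(X,y \right)} = 1 \frac{1}{3 + X} = \frac{1}{3 + X}$)
$N{\left(B \right)} = 8$ ($N{\left(B \right)} = 32 - 8 \left(6 - 3\right) = 32 - 24 = 8$)
$u{\left(w \right)} = \frac{w + \frac{1}{3 + w}}{-4 + w}$ ($u{\left(w \right)} = \frac{1}{\left(w - 4\right) \frac{1}{w + \frac{1}{3 + w}}} = \frac{1}{\left(-4 + w\right) \frac{1}{w + \frac{1}{3 + w}}} = \frac{1}{\frac{1}{w + \frac{1}{3 + w}} \left(-4 + w\right)} = \frac{w + \frac{1}{3 + w}}{-4 + w}$)
$45 u{\left(6 \right)} + N{\left(6 \right)} = 45 \frac{1 + 6 \left(3 + 6\right)}{\left(-4 + 6\right) \left(3 + 6\right)} + 8 = 45 \frac{1 + 6 \cdot 9}{2 \cdot 9} + 8 = 45 \cdot \frac{1}{2} \cdot \frac{1}{9} \left(1 + 54\right) + 8 = 45 \cdot \frac{1}{2} \cdot \frac{1}{9} \cdot 55 + 8 = 45 \cdot \frac{55}{18} + 8 = \frac{275}{2} + 8 = \frac{291}{2}$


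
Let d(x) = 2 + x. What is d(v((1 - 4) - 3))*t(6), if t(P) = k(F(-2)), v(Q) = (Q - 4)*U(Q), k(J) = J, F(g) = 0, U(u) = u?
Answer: 0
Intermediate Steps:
v(Q) = Q*(-4 + Q) (v(Q) = (Q - 4)*Q = (-4 + Q)*Q = Q*(-4 + Q))
t(P) = 0
d(v((1 - 4) - 3))*t(6) = (2 + ((1 - 4) - 3)*(-4 + ((1 - 4) - 3)))*0 = (2 + (-3 - 3)*(-4 + (-3 - 3)))*0 = (2 - 6*(-4 - 6))*0 = (2 - 6*(-10))*0 = (2 + 60)*0 = 62*0 = 0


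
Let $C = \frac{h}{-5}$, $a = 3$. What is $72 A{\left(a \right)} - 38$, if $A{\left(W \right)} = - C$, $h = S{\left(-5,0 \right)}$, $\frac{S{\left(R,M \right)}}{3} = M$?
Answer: $-38$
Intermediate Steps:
$S{\left(R,M \right)} = 3 M$
$h = 0$ ($h = 3 \cdot 0 = 0$)
$C = 0$ ($C = \frac{0}{-5} = 0 \left(- \frac{1}{5}\right) = 0$)
$A{\left(W \right)} = 0$ ($A{\left(W \right)} = \left(-1\right) 0 = 0$)
$72 A{\left(a \right)} - 38 = 72 \cdot 0 - 38 = 0 - 38 = -38$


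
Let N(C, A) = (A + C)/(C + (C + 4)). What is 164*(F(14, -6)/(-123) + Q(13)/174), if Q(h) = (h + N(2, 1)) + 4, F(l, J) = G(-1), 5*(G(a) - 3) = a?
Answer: 7333/580 ≈ 12.643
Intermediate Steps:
G(a) = 3 + a/5
F(l, J) = 14/5 (F(l, J) = 3 + (⅕)*(-1) = 3 - ⅕ = 14/5)
N(C, A) = (A + C)/(4 + 2*C) (N(C, A) = (A + C)/(C + (4 + C)) = (A + C)/(4 + 2*C))
Q(h) = 35/8 + h (Q(h) = (h + (1 + 2)/(2*(2 + 2))) + 4 = (h + (½)*3/4) + 4 = (h + (½)*(¼)*3) + 4 = (h + 3/8) + 4 = (3/8 + h) + 4 = 35/8 + h)
164*(F(14, -6)/(-123) + Q(13)/174) = 164*((14/5)/(-123) + (35/8 + 13)/174) = 164*((14/5)*(-1/123) + (139/8)*(1/174)) = 164*(-14/615 + 139/1392) = 164*(7333/95120) = 7333/580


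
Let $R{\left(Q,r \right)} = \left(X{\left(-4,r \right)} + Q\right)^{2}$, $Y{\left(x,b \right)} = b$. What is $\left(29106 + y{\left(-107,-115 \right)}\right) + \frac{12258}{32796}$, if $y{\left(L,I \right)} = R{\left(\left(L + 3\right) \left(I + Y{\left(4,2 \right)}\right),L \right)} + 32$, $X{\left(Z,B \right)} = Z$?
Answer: $\frac{251517338405}{1822} \approx 1.3804 \cdot 10^{8}$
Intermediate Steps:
$R{\left(Q,r \right)} = \left(-4 + Q\right)^{2}$
$y{\left(L,I \right)} = 32 + \left(-4 + \left(2 + I\right) \left(3 + L\right)\right)^{2}$ ($y{\left(L,I \right)} = \left(-4 + \left(L + 3\right) \left(I + 2\right)\right)^{2} + 32 = \left(-4 + \left(3 + L\right) \left(2 + I\right)\right)^{2} + 32 = \left(-4 + \left(2 + I\right) \left(3 + L\right)\right)^{2} + 32 = 32 + \left(-4 + \left(2 + I\right) \left(3 + L\right)\right)^{2}$)
$\left(29106 + y{\left(-107,-115 \right)}\right) + \frac{12258}{32796} = \left(29106 + \left(32 + \left(2 + 2 \left(-107\right) + 3 \left(-115\right) - -12305\right)^{2}\right)\right) + \frac{12258}{32796} = \left(29106 + \left(32 + \left(2 - 214 - 345 + 12305\right)^{2}\right)\right) + 12258 \cdot \frac{1}{32796} = \left(29106 + \left(32 + 11748^{2}\right)\right) + \frac{681}{1822} = \left(29106 + \left(32 + 138015504\right)\right) + \frac{681}{1822} = \left(29106 + 138015536\right) + \frac{681}{1822} = 138044642 + \frac{681}{1822} = \frac{251517338405}{1822}$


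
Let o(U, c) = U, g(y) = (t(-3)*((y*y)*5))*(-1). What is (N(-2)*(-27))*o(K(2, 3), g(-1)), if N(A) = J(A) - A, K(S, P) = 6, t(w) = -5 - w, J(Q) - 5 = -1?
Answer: -972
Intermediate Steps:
J(Q) = 4 (J(Q) = 5 - 1 = 4)
g(y) = 10*y² (g(y) = ((-5 - 1*(-3))*((y*y)*5))*(-1) = ((-5 + 3)*(y²*5))*(-1) = -10*y²*(-1) = 10*y²)
N(A) = 4 - A
(N(-2)*(-27))*o(K(2, 3), g(-1)) = ((4 - 1*(-2))*(-27))*6 = ((4 + 2)*(-27))*6 = (6*(-27))*6 = -162*6 = -972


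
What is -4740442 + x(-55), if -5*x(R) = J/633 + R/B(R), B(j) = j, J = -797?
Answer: -15003498766/3165 ≈ -4.7404e+6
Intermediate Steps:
x(R) = 164/3165 (x(R) = -(-797/633 + R/R)/5 = -(-797*1/633 + 1)/5 = -(-797/633 + 1)/5 = -⅕*(-164/633) = 164/3165)
-4740442 + x(-55) = -4740442 + 164/3165 = -15003498766/3165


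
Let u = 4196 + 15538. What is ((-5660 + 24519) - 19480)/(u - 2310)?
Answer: -69/1936 ≈ -0.035640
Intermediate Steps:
u = 19734
((-5660 + 24519) - 19480)/(u - 2310) = ((-5660 + 24519) - 19480)/(19734 - 2310) = (18859 - 19480)/17424 = -621*1/17424 = -69/1936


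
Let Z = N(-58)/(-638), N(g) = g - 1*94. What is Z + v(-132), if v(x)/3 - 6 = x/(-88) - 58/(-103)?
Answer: 1605233/65714 ≈ 24.428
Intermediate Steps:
v(x) = 2028/103 - 3*x/88 (v(x) = 18 + 3*(x/(-88) - 58/(-103)) = 18 + 3*(x*(-1/88) - 58*(-1/103)) = 18 + 3*(-x/88 + 58/103) = 18 + 3*(58/103 - x/88) = 18 + (174/103 - 3*x/88) = 2028/103 - 3*x/88)
N(g) = -94 + g (N(g) = g - 94 = -94 + g)
Z = 76/319 (Z = (-94 - 58)/(-638) = -152*(-1/638) = 76/319 ≈ 0.23824)
Z + v(-132) = 76/319 + (2028/103 - 3/88*(-132)) = 76/319 + (2028/103 + 9/2) = 76/319 + 4983/206 = 1605233/65714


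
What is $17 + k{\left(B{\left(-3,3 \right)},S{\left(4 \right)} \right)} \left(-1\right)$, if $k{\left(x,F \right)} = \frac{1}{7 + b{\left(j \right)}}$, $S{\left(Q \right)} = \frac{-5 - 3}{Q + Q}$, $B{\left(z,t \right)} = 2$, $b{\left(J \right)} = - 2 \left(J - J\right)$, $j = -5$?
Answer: $\frac{118}{7} \approx 16.857$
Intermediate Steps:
$b{\left(J \right)} = 0$ ($b{\left(J \right)} = \left(-2\right) 0 = 0$)
$S{\left(Q \right)} = - \frac{4}{Q}$ ($S{\left(Q \right)} = - \frac{8}{2 Q} = - 8 \frac{1}{2 Q} = - \frac{4}{Q}$)
$k{\left(x,F \right)} = \frac{1}{7}$ ($k{\left(x,F \right)} = \frac{1}{7 + 0} = \frac{1}{7}$)
$17 + k{\left(B{\left(-3,3 \right)},S{\left(4 \right)} \right)} \left(-1\right) = 17 + \frac{1}{7} \left(-1\right) = 17 - \frac{1}{7} = \frac{118}{7}$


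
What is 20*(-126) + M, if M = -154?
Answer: -2674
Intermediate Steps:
20*(-126) + M = 20*(-126) - 154 = -2520 - 154 = -2674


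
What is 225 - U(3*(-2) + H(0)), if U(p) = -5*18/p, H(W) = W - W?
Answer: 210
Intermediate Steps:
H(W) = 0
U(p) = -90/p (U(p) = -5*18/p = -90/p)
225 - U(3*(-2) + H(0)) = 225 - (-90)/(3*(-2) + 0) = 225 - (-90)/(-6 + 0) = 225 - (-90)/(-6) = 225 - (-90)*(-1)/6 = 225 - 1*15 = 225 - 15 = 210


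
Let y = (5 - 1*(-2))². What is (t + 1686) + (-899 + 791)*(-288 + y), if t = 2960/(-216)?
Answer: 742076/27 ≈ 27484.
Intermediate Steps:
y = 49 (y = (5 + 2)² = 7² = 49)
t = -370/27 (t = 2960*(-1/216) = -370/27 ≈ -13.704)
(t + 1686) + (-899 + 791)*(-288 + y) = (-370/27 + 1686) + (-899 + 791)*(-288 + 49) = 45152/27 - 108*(-239) = 45152/27 + 25812 = 742076/27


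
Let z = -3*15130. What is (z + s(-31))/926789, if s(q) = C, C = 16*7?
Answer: -45278/926789 ≈ -0.048855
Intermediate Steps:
C = 112
s(q) = 112
z = -45390
(z + s(-31))/926789 = (-45390 + 112)/926789 = -45278*1/926789 = -45278/926789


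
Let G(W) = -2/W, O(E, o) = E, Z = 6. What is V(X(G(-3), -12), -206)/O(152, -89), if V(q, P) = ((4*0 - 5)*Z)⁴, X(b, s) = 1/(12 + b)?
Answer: 101250/19 ≈ 5328.9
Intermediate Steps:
V(q, P) = 810000 (V(q, P) = ((4*0 - 5)*6)⁴ = ((0 - 5)*6)⁴ = (-5*6)⁴ = (-30)⁴ = 810000)
V(X(G(-3), -12), -206)/O(152, -89) = 810000/152 = 810000*(1/152) = 101250/19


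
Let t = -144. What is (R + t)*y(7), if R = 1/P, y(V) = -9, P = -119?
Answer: 154233/119 ≈ 1296.1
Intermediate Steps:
R = -1/119 (R = 1/(-119) = -1/119 ≈ -0.0084034)
(R + t)*y(7) = (-1/119 - 144)*(-9) = -17137/119*(-9) = 154233/119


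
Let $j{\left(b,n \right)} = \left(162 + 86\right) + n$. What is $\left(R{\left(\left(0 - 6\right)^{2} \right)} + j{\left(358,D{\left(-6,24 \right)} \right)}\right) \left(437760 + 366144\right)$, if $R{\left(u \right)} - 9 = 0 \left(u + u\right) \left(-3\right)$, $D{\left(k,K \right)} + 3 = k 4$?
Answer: $184897920$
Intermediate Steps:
$D{\left(k,K \right)} = -3 + 4 k$ ($D{\left(k,K \right)} = -3 + k 4 = -3 + 4 k$)
$R{\left(u \right)} = 9$ ($R{\left(u \right)} = 9 + 0 \left(u + u\right) \left(-3\right) = 9 + 0 \cdot 2 u \left(-3\right) = 9 + 0 \left(-3\right) = 9 + 0 = 9$)
$j{\left(b,n \right)} = 248 + n$
$\left(R{\left(\left(0 - 6\right)^{2} \right)} + j{\left(358,D{\left(-6,24 \right)} \right)}\right) \left(437760 + 366144\right) = \left(9 + \left(248 + \left(-3 + 4 \left(-6\right)\right)\right)\right) \left(437760 + 366144\right) = \left(9 + \left(248 - 27\right)\right) 803904 = \left(9 + 221\right) 803904 = 230 \cdot 803904 = 184897920$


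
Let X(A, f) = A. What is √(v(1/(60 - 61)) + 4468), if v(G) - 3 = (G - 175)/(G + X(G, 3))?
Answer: √4559 ≈ 67.520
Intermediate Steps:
v(G) = 3 + (-175 + G)/(2*G) (v(G) = 3 + (G - 175)/(G + G) = 3 + (-175 + G)/((2*G)) = 3 + (-175 + G)*(1/(2*G)) = 3 + (-175 + G)/(2*G))
√(v(1/(60 - 61)) + 4468) = √(7*(-25 + 1/(60 - 61))/(2*(1/(60 - 61))) + 4468) = √(7*(-25 + 1/(-1))/(2*(1/(-1))) + 4468) = √((7/2)*(-25 - 1)/(-1) + 4468) = √((7/2)*(-1)*(-26) + 4468) = √(91 + 4468) = √4559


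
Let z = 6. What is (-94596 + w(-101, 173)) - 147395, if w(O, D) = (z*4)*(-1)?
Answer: -242015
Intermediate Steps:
w(O, D) = -24 (w(O, D) = (6*4)*(-1) = 24*(-1) = -24)
(-94596 + w(-101, 173)) - 147395 = (-94596 - 24) - 147395 = -94620 - 147395 = -242015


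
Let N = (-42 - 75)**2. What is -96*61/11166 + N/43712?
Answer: -17187683/81348032 ≈ -0.21129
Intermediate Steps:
N = 13689 (N = (-117)**2 = 13689)
-96*61/11166 + N/43712 = -96*61/11166 + 13689/43712 = -5856*1/11166 + 13689*(1/43712) = -976/1861 + 13689/43712 = -17187683/81348032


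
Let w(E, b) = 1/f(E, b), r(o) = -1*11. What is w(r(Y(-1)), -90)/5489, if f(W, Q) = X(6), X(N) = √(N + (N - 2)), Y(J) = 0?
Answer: √10/54890 ≈ 5.7611e-5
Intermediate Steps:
X(N) = √(-2 + 2*N) (X(N) = √(N + (-2 + N)) = √(-2 + 2*N))
f(W, Q) = √10 (f(W, Q) = √(-2 + 2*6) = √(-2 + 12) = √10)
r(o) = -11
w(E, b) = √10/10 (w(E, b) = 1/(√10) = √10/10)
w(r(Y(-1)), -90)/5489 = (√10/10)/5489 = (√10/10)*(1/5489) = √10/54890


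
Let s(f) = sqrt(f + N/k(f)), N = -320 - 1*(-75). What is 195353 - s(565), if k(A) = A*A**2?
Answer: 195353 - 22*sqrt(4758355307)/63845 ≈ 1.9533e+5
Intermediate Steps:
N = -245 (N = -320 + 75 = -245)
k(A) = A**3
s(f) = sqrt(f - 245/f**3)
195353 - s(565) = 195353 - sqrt(565 - 245/565**3) = 195353 - sqrt(565 - 245*1/180362125) = 195353 - sqrt(565 - 49/36072425) = 195353 - sqrt(20380920076/36072425) = 195353 - 22*sqrt(4758355307)/63845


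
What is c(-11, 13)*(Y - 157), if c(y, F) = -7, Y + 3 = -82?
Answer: 1694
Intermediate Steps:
Y = -85 (Y = -3 - 82 = -85)
c(-11, 13)*(Y - 157) = -7*(-85 - 157) = -7*(-242) = 1694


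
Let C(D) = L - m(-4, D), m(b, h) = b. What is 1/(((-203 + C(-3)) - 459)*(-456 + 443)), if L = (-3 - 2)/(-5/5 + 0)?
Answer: 1/8489 ≈ 0.00011780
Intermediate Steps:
L = 5 (L = -5/(-5*1/5 + 0) = -5/(-1 + 0) = -5/(-1) = -5*(-1) = 5)
C(D) = 9 (C(D) = 5 - 1*(-4) = 5 + 4 = 9)
1/(((-203 + C(-3)) - 459)*(-456 + 443)) = 1/(((-203 + 9) - 459)*(-456 + 443)) = 1/((-194 - 459)*(-13)) = 1/(-653*(-13)) = 1/8489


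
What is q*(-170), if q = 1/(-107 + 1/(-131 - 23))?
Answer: 26180/16479 ≈ 1.5887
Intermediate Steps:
q = -154/16479 (q = 1/(-107 + 1/(-154)) = 1/(-107 - 1/154) = 1/(-16479/154) = -154/16479 ≈ -0.0093452)
q*(-170) = -154/16479*(-170) = 26180/16479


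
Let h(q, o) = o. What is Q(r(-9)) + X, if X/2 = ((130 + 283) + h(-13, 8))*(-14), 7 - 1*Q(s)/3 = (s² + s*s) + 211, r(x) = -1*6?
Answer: -12616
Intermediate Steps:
r(x) = -6
Q(s) = -612 - 6*s² (Q(s) = 21 - 3*((s² + s*s) + 211) = 21 - 3*((s² + s²) + 211) = 21 - 3*(2*s² + 211) = 21 - 3*(211 + 2*s²) = 21 + (-633 - 6*s²) = -612 - 6*s²)
X = -11788 (X = 2*(((130 + 283) + 8)*(-14)) = 2*((413 + 8)*(-14)) = 2*(421*(-14)) = 2*(-5894) = -11788)
Q(r(-9)) + X = (-612 - 6*(-6)²) - 11788 = (-612 - 6*36) - 11788 = (-612 - 216) - 11788 = -828 - 11788 = -12616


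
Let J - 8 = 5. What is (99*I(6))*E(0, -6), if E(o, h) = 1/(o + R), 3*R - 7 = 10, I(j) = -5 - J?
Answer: -5346/17 ≈ -314.47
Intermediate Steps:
J = 13 (J = 8 + 5 = 13)
I(j) = -18 (I(j) = -5 - 1*13 = -5 - 13 = -18)
R = 17/3 (R = 7/3 + (1/3)*10 = 7/3 + 10/3 = 17/3 ≈ 5.6667)
E(o, h) = 1/(17/3 + o) (E(o, h) = 1/(o + 17/3) = 1/(17/3 + o))
(99*I(6))*E(0, -6) = (99*(-18))*(3/(17 + 3*0)) = -5346/(17 + 0) = -5346/17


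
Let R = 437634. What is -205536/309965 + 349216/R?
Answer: 9147597808/67825611405 ≈ 0.13487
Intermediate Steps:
-205536/309965 + 349216/R = -205536/309965 + 349216/437634 = -205536*1/309965 + 349216*(1/437634) = -205536/309965 + 174608/218817 = 9147597808/67825611405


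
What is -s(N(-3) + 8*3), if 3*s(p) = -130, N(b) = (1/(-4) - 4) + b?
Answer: 130/3 ≈ 43.333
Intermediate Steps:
N(b) = -17/4 + b (N(b) = (-¼ - 4) + b = -17/4 + b)
s(p) = -130/3 (s(p) = (⅓)*(-130) = -130/3)
-s(N(-3) + 8*3) = -1*(-130/3) = 130/3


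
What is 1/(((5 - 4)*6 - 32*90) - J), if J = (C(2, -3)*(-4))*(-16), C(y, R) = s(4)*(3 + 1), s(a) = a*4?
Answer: -1/6970 ≈ -0.00014347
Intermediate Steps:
s(a) = 4*a
C(y, R) = 64 (C(y, R) = (4*4)*(3 + 1) = 16*4 = 64)
J = 4096 (J = (64*(-4))*(-16) = -256*(-16) = 4096)
1/(((5 - 4)*6 - 32*90) - J) = 1/(((5 - 4)*6 - 32*90) - 1*4096) = 1/((1*6 - 2880) - 4096) = 1/((6 - 2880) - 4096) = 1/(-2874 - 4096) = 1/(-6970) = -1/6970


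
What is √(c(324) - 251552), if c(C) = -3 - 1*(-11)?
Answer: 2*I*√62886 ≈ 501.54*I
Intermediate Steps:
c(C) = 8 (c(C) = -3 + 11 = 8)
√(c(324) - 251552) = √(8 - 251552) = √(-251544) = 2*I*√62886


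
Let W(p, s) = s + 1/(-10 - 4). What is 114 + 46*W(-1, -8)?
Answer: -1801/7 ≈ -257.29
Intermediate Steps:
W(p, s) = -1/14 + s (W(p, s) = s + 1/(-14) = s - 1/14 = -1/14 + s)
114 + 46*W(-1, -8) = 114 + 46*(-1/14 - 8) = 114 + 46*(-113/14) = 114 - 2599/7 = -1801/7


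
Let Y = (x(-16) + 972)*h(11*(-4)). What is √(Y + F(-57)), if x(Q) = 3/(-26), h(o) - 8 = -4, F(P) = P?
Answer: 3*√71929/13 ≈ 61.891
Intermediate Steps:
h(o) = 4 (h(o) = 8 - 4 = 4)
x(Q) = -3/26 (x(Q) = 3*(-1/26) = -3/26)
Y = 50538/13 (Y = (-3/26 + 972)*4 = (25269/26)*4 = 50538/13 ≈ 3887.5)
√(Y + F(-57)) = √(50538/13 - 57) = √(49797/13) = 3*√71929/13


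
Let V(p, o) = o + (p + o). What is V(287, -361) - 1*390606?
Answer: -391041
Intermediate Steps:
V(p, o) = p + 2*o (V(p, o) = o + (o + p) = p + 2*o)
V(287, -361) - 1*390606 = (287 + 2*(-361)) - 1*390606 = (287 - 722) - 390606 = -435 - 390606 = -391041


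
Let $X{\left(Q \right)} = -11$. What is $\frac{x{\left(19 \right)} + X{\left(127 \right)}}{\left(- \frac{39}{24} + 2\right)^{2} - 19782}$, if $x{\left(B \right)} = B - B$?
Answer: $\frac{704}{1266039} \approx 0.00055606$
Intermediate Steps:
$x{\left(B \right)} = 0$
$\frac{x{\left(19 \right)} + X{\left(127 \right)}}{\left(- \frac{39}{24} + 2\right)^{2} - 19782} = \frac{0 - 11}{\left(- \frac{39}{24} + 2\right)^{2} - 19782} = - \frac{11}{\left(\left(-39\right) \frac{1}{24} + 2\right)^{2} - 19782} = - \frac{11}{\left(- \frac{13}{8} + 2\right)^{2} - 19782} = - \frac{11}{\left(\frac{3}{8}\right)^{2} - 19782} = - \frac{11}{\frac{9}{64} - 19782} = - \frac{11}{- \frac{1266039}{64}} = \left(-11\right) \left(- \frac{64}{1266039}\right) = \frac{704}{1266039}$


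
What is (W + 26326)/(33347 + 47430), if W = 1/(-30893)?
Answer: 813289117/2495443861 ≈ 0.32591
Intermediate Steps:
W = -1/30893 ≈ -3.2370e-5
(W + 26326)/(33347 + 47430) = (-1/30893 + 26326)/(33347 + 47430) = (813289117/30893)/80777 = (813289117/30893)*(1/80777) = 813289117/2495443861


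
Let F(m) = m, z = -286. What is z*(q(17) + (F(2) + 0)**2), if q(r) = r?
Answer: -6006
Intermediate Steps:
z*(q(17) + (F(2) + 0)**2) = -286*(17 + (2 + 0)**2) = -286*(17 + 2**2) = -286*(17 + 4) = -286*21 = -6006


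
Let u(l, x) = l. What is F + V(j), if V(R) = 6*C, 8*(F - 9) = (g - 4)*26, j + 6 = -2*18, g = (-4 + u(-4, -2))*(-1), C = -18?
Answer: -86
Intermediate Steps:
g = 8 (g = (-4 - 4)*(-1) = -8*(-1) = 8)
j = -42 (j = -6 - 2*18 = -6 - 36 = -42)
F = 22 (F = 9 + ((8 - 4)*26)/8 = 9 + (4*26)/8 = 9 + (⅛)*104 = 9 + 13 = 22)
V(R) = -108 (V(R) = 6*(-18) = -108)
F + V(j) = 22 - 108 = -86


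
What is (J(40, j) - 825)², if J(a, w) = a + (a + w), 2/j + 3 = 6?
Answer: 4986289/9 ≈ 5.5403e+5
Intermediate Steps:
j = ⅔ (j = 2/(-3 + 6) = 2/3 = 2*(⅓) = ⅔ ≈ 0.66667)
J(a, w) = w + 2*a
(J(40, j) - 825)² = ((⅔ + 2*40) - 825)² = ((⅔ + 80) - 825)² = (242/3 - 825)² = (-2233/3)² = 4986289/9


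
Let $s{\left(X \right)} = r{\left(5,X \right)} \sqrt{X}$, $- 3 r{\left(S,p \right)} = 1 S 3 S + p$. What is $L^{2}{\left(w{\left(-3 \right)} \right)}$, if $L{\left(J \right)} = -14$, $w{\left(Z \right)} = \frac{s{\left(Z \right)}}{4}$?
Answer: $196$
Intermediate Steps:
$r{\left(S,p \right)} = - S^{2} - \frac{p}{3}$ ($r{\left(S,p \right)} = - \frac{1 S 3 S + p}{3} = - \frac{S 3 S + p}{3} = - \frac{3 S S + p}{3} = - \frac{3 S^{2} + p}{3} = - \frac{p + 3 S^{2}}{3} = - S^{2} - \frac{p}{3}$)
$s{\left(X \right)} = \sqrt{X} \left(-25 - \frac{X}{3}\right)$ ($s{\left(X \right)} = \left(- 5^{2} - \frac{X}{3}\right) \sqrt{X} = \left(\left(-1\right) 25 - \frac{X}{3}\right) \sqrt{X} = \left(-25 - \frac{X}{3}\right) \sqrt{X} = \sqrt{X} \left(-25 - \frac{X}{3}\right)$)
$w{\left(Z \right)} = \frac{\sqrt{Z} \left(-75 - Z\right)}{12}$ ($w{\left(Z \right)} = \frac{\frac{1}{3} \sqrt{Z} \left(-75 - Z\right)}{4} = \frac{\sqrt{Z} \left(-75 - Z\right)}{3} \cdot \frac{1}{4} = \frac{\sqrt{Z} \left(-75 - Z\right)}{12}$)
$L^{2}{\left(w{\left(-3 \right)} \right)} = \left(-14\right)^{2} = 196$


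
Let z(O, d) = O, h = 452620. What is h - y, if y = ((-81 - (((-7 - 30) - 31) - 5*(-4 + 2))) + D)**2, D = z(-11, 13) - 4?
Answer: 451176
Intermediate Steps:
D = -15 (D = -11 - 4 = -15)
y = 1444 (y = ((-81 - (((-7 - 30) - 31) - 5*(-4 + 2))) - 15)**2 = ((-81 - ((-37 - 31) - 5*(-2))) - 15)**2 = ((-81 - (-68 + 10)) - 15)**2 = ((-81 - 1*(-58)) - 15)**2 = ((-81 + 58) - 15)**2 = (-23 - 15)**2 = (-38)**2 = 1444)
h - y = 452620 - 1*1444 = 452620 - 1444 = 451176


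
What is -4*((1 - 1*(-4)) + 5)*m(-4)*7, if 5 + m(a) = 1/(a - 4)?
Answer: 1435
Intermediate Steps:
m(a) = -5 + 1/(-4 + a) (m(a) = -5 + 1/(a - 4) = -5 + 1/(-4 + a))
-4*((1 - 1*(-4)) + 5)*m(-4)*7 = -4*((1 - 1*(-4)) + 5)*(21 - 5*(-4))/(-4 - 4)*7 = -4*((1 + 4) + 5)*(21 + 20)/(-8)*7 = -4*(5 + 5)*(-1/8*41)*7 = -40*(-41)/8*7 = -4*(-205/4)*7 = 205*7 = 1435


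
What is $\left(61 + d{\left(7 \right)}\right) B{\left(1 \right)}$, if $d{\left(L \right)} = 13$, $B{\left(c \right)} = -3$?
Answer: $-222$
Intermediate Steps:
$\left(61 + d{\left(7 \right)}\right) B{\left(1 \right)} = \left(61 + 13\right) \left(-3\right) = 74 \left(-3\right) = -222$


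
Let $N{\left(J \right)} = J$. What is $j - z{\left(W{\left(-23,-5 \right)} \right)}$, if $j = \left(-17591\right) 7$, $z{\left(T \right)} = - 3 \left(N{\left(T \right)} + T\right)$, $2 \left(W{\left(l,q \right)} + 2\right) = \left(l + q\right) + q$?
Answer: $-123248$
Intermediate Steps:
$W{\left(l,q \right)} = -2 + q + \frac{l}{2}$ ($W{\left(l,q \right)} = -2 + \frac{\left(l + q\right) + q}{2} = -2 + \frac{l + 2 q}{2} = -2 + \left(q + \frac{l}{2}\right) = -2 + q + \frac{l}{2}$)
$z{\left(T \right)} = - 6 T$ ($z{\left(T \right)} = - 3 \left(T + T\right) = - 3 \cdot 2 T = - 6 T$)
$j = -123137$
$j - z{\left(W{\left(-23,-5 \right)} \right)} = -123137 - - 6 \left(-2 - 5 + \frac{1}{2} \left(-23\right)\right) = -123137 - - 6 \left(-2 - 5 - \frac{23}{2}\right) = -123137 - \left(-6\right) \left(- \frac{37}{2}\right) = -123137 - 111 = -123248$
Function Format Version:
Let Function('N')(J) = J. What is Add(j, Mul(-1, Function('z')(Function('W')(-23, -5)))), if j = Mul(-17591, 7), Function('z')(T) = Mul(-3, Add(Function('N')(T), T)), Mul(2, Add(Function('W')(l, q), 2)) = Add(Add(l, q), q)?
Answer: -123248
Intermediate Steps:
Function('W')(l, q) = Add(-2, q, Mul(Rational(1, 2), l)) (Function('W')(l, q) = Add(-2, Mul(Rational(1, 2), Add(Add(l, q), q))) = Add(-2, Mul(Rational(1, 2), Add(l, Mul(2, q)))) = Add(-2, Add(q, Mul(Rational(1, 2), l))) = Add(-2, q, Mul(Rational(1, 2), l)))
Function('z')(T) = Mul(-6, T) (Function('z')(T) = Mul(-3, Add(T, T)) = Mul(-3, Mul(2, T)) = Mul(-6, T))
j = -123137
Add(j, Mul(-1, Function('z')(Function('W')(-23, -5)))) = Add(-123137, Mul(-1, Mul(-6, Add(-2, -5, Mul(Rational(1, 2), -23))))) = Add(-123137, Mul(-1, Mul(-6, Add(-2, -5, Rational(-23, 2))))) = Add(-123137, Mul(-1, Mul(-6, Rational(-37, 2)))) = Add(-123137, Mul(-1, 111)) = Add(-123137, -111) = -123248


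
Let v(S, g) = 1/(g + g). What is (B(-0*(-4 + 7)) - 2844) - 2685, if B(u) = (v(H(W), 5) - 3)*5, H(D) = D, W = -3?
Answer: -11087/2 ≈ -5543.5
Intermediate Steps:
v(S, g) = 1/(2*g)
B(u) = -29/2 (B(u) = ((½)/5 - 3)*5 = ((½)*(⅕) - 3)*5 = (⅒ - 3)*5 = -29/10*5 = -29/2)
(B(-0*(-4 + 7)) - 2844) - 2685 = (-29/2 - 2844) - 2685 = -5717/2 - 2685 = -11087/2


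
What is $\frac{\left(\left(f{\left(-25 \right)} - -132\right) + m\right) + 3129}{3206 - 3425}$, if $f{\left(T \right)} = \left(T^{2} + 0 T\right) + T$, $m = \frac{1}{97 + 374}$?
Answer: $- \frac{1818532}{103149} \approx -17.63$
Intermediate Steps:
$m = \frac{1}{471} \approx 0.0021231$
$f{\left(T \right)} = T + T^{2}$ ($f{\left(T \right)} = \left(T^{2} + 0\right) + T = T^{2} + T = T + T^{2}$)
$\frac{\left(\left(f{\left(-25 \right)} - -132\right) + m\right) + 3129}{3206 - 3425} = \frac{\left(\left(- 25 \left(1 - 25\right) - -132\right) + \frac{1}{471}\right) + 3129}{3206 - 3425} = \frac{\left(\left(\left(-25\right) \left(-24\right) + 132\right) + \frac{1}{471}\right) + 3129}{-219} = \left(\left(\left(600 + 132\right) + \frac{1}{471}\right) + 3129\right) \left(- \frac{1}{219}\right) = \left(\left(732 + \frac{1}{471}\right) + 3129\right) \left(- \frac{1}{219}\right) = \left(\frac{344773}{471} + 3129\right) \left(- \frac{1}{219}\right) = \frac{1818532}{471} \left(- \frac{1}{219}\right) = - \frac{1818532}{103149}$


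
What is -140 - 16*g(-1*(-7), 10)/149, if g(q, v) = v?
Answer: -21020/149 ≈ -141.07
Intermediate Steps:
-140 - 16*g(-1*(-7), 10)/149 = -140 - 160/149 = -21020/149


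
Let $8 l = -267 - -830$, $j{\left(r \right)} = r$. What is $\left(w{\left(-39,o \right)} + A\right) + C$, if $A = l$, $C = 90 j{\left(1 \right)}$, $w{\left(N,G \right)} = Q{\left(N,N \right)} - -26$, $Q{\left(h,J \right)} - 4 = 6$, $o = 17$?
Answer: $\frac{1571}{8} \approx 196.38$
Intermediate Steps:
$Q{\left(h,J \right)} = 10$ ($Q{\left(h,J \right)} = 4 + 6 = 10$)
$w{\left(N,G \right)} = 36$ ($w{\left(N,G \right)} = 10 - -26 = 10 + 26 = 36$)
$C = 90$ ($C = 90 \cdot 1 = 90$)
$l = \frac{563}{8}$ ($l = \frac{-267 - -830}{8} = \frac{-267 + 830}{8} = \frac{1}{8} \cdot 563 = \frac{563}{8} \approx 70.375$)
$A = \frac{563}{8} \approx 70.375$
$\left(w{\left(-39,o \right)} + A\right) + C = \left(36 + \frac{563}{8}\right) + 90 = \frac{851}{8} + 90 = \frac{1571}{8}$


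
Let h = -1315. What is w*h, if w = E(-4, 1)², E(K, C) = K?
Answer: -21040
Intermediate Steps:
w = 16 (w = (-4)² = 16)
w*h = 16*(-1315) = -21040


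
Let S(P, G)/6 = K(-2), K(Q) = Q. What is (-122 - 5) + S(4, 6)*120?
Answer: -1567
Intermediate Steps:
S(P, G) = -12 (S(P, G) = 6*(-2) = -12)
(-122 - 5) + S(4, 6)*120 = (-122 - 5) - 12*120 = -127 - 1440 = -1567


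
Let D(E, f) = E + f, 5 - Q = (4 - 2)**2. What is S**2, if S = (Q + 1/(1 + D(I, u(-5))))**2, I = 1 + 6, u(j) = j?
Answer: 256/81 ≈ 3.1605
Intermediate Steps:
Q = 1 (Q = 5 - (4 - 2)**2 = 5 - 1*2**2 = 5 - 1*4 = 5 - 4 = 1)
I = 7
S = 16/9 (S = (1 + 1/(1 + (7 - 5)))**2 = (1 + 1/(1 + 2))**2 = (1 + 1/3)**2 = (4/3)**2 = 16/9 ≈ 1.7778)
S**2 = (16/9)**2 = 256/81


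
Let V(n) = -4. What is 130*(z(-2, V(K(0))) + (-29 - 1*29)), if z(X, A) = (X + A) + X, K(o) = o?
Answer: -8580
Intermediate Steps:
z(X, A) = A + 2*X (z(X, A) = (A + X) + X = A + 2*X)
130*(z(-2, V(K(0))) + (-29 - 1*29)) = 130*((-4 + 2*(-2)) + (-29 - 1*29)) = 130*((-4 - 4) + (-29 - 29)) = 130*(-8 - 58) = 130*(-66) = -8580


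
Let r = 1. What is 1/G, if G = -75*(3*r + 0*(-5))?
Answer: -1/225 ≈ -0.0044444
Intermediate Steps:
G = -225 (G = -75*(3*1 + 0*(-5)) = -75*(3 + 0) = -75*3 = -225)
1/G = 1/(-225) = -1/225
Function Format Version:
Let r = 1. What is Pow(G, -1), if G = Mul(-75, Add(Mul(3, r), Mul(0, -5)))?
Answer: Rational(-1, 225) ≈ -0.0044444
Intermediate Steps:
G = -225 (G = Mul(-75, Add(Mul(3, 1), Mul(0, -5))) = Mul(-75, Add(3, 0)) = Mul(-75, 3) = -225)
Pow(G, -1) = Pow(-225, -1) = Rational(-1, 225)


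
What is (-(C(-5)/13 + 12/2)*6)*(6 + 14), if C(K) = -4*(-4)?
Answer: -11280/13 ≈ -867.69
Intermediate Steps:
C(K) = 16
(-(C(-5)/13 + 12/2)*6)*(6 + 14) = (-(16/13 + 12/2)*6)*(6 + 14) = (-(16*(1/13) + 12*(½))*6)*20 = (-(16/13 + 6)*6)*20 = (-1*94/13*6)*20 = -94/13*6*20 = -564/13*20 = -11280/13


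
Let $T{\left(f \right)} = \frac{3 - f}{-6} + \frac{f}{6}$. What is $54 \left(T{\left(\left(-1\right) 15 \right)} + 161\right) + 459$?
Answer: $8856$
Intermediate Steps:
$T{\left(f \right)} = - \frac{1}{2} + \frac{f}{3}$ ($T{\left(f \right)} = \left(3 - f\right) \left(- \frac{1}{6}\right) + f \frac{1}{6} = \left(- \frac{1}{2} + \frac{f}{6}\right) + \frac{f}{6} = - \frac{1}{2} + \frac{f}{3}$)
$54 \left(T{\left(\left(-1\right) 15 \right)} + 161\right) + 459 = 54 \left(\left(- \frac{1}{2} + \frac{\left(-1\right) 15}{3}\right) + 161\right) + 459 = 54 \left(\left(- \frac{1}{2} + \frac{1}{3} \left(-15\right)\right) + 161\right) + 459 = 54 \left(\left(- \frac{1}{2} - 5\right) + 161\right) + 459 = 54 \left(- \frac{11}{2} + 161\right) + 459 = 54 \cdot \frac{311}{2} + 459 = 8397 + 459 = 8856$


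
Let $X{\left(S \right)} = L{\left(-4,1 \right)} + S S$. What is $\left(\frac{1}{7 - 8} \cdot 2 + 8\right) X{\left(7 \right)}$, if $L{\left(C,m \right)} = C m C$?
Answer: $390$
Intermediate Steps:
$L{\left(C,m \right)} = m C^{2}$
$X{\left(S \right)} = 16 + S^{2}$ ($X{\left(S \right)} = 1 \left(-4\right)^{2} + S S = 1 \cdot 16 + S^{2} = 16 + S^{2}$)
$\left(\frac{1}{7 - 8} \cdot 2 + 8\right) X{\left(7 \right)} = \left(\frac{1}{7 - 8} \cdot 2 + 8\right) \left(16 + 7^{2}\right) = \left(\frac{1}{-1} \cdot 2 + 8\right) \left(16 + 49\right) = \left(\left(-1\right) 2 + 8\right) 65 = \left(-2 + 8\right) 65 = 6 \cdot 65 = 390$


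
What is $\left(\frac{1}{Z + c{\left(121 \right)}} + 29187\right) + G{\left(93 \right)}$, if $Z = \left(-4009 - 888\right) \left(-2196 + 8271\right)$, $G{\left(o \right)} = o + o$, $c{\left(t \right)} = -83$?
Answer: $\frac{873827892533}{29749358} \approx 29373.0$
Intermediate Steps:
$G{\left(o \right)} = 2 o$
$Z = -29749275$ ($Z = \left(-4897\right) 6075 = -29749275$)
$\left(\frac{1}{Z + c{\left(121 \right)}} + 29187\right) + G{\left(93 \right)} = \left(\frac{1}{-29749275 - 83} + 29187\right) + 2 \cdot 93 = \left(\frac{1}{-29749358} + 29187\right) + 186 = \left(- \frac{1}{29749358} + 29187\right) + 186 = \frac{868294511945}{29749358} + 186 = \frac{873827892533}{29749358}$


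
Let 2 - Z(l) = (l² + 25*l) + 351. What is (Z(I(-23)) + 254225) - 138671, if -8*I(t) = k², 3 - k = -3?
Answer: 461189/4 ≈ 1.1530e+5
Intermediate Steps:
k = 6 (k = 3 - 1*(-3) = 3 + 3 = 6)
I(t) = -9/2 (I(t) = -⅛*6² = -⅛*36 = -9/2)
Z(l) = -349 - l² - 25*l (Z(l) = 2 - ((l² + 25*l) + 351) = 2 - (351 + l² + 25*l) = 2 + (-351 - l² - 25*l) = -349 - l² - 25*l)
(Z(I(-23)) + 254225) - 138671 = ((-349 - (-9/2)² - 25*(-9/2)) + 254225) - 138671 = ((-349 - 1*81/4 + 225/2) + 254225) - 138671 = ((-349 - 81/4 + 225/2) + 254225) - 138671 = (-1027/4 + 254225) - 138671 = 1015873/4 - 138671 = 461189/4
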